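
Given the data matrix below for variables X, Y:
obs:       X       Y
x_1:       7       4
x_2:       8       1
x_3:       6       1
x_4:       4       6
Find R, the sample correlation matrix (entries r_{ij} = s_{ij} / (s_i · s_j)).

Step 1 — column means:
  mean(X) = (7 + 8 + 6 + 4) / 4 = 25/4 = 6.25
  mean(Y) = (4 + 1 + 1 + 6) / 4 = 12/4 = 3

Step 2 — sample variances and covariances s[i,j] = (1/(n-1)) · Σ_k (x_{k,i} - mean_i) · (x_{k,j} - mean_j), with n-1 = 3:
  s[X,X] = ((0.75)·(0.75) + (1.75)·(1.75) + (-0.25)·(-0.25) + (-2.25)·(-2.25)) / 3 = 8.75/3 = 2.9167
  s[X,Y] = ((0.75)·(1) + (1.75)·(-2) + (-0.25)·(-2) + (-2.25)·(3)) / 3 = -9/3 = -3
  s[Y,Y] = ((1)·(1) + (-2)·(-2) + (-2)·(-2) + (3)·(3)) / 3 = 18/3 = 6
  Sample standard deviations s_i = √(s[i,i]):
  s(X) = √(2.9167) = 1.7078
  s(Y) = √(6) = 2.4495

Step 3 — r_{ij} = s_{ij} / (s_i · s_j):
  r[X,X] = 1 (diagonal).
  r[X,Y] = -3 / (1.7078 · 2.4495) = -3 / 4.1833 = -0.7171
  r[Y,Y] = 1 (diagonal).

R is symmetric with unit diagonal. Assembling:

R = [[1, -0.7171],
 [-0.7171, 1]]


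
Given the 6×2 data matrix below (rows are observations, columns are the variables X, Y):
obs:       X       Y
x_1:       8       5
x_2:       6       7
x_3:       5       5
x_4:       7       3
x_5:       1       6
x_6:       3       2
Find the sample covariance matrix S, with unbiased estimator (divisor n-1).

Step 1 — column means:
  mean(X) = (8 + 6 + 5 + 7 + 1 + 3) / 6 = 30/6 = 5
  mean(Y) = (5 + 7 + 5 + 3 + 6 + 2) / 6 = 28/6 = 4.6667

Step 2 — sample covariance S[i,j] = (1/(n-1)) · Σ_k (x_{k,i} - mean_i) · (x_{k,j} - mean_j), with n-1 = 5.
  S[X,X] = ((3)·(3) + (1)·(1) + (0)·(0) + (2)·(2) + (-4)·(-4) + (-2)·(-2)) / 5 = 34/5 = 6.8
  S[X,Y] = ((3)·(0.3333) + (1)·(2.3333) + (0)·(0.3333) + (2)·(-1.6667) + (-4)·(1.3333) + (-2)·(-2.6667)) / 5 = 0/5 = 0
  S[Y,Y] = ((0.3333)·(0.3333) + (2.3333)·(2.3333) + (0.3333)·(0.3333) + (-1.6667)·(-1.6667) + (1.3333)·(1.3333) + (-2.6667)·(-2.6667)) / 5 = 17.3333/5 = 3.4667

S is symmetric (S[j,i] = S[i,j]). Assembling:

S = [[6.8, 0],
 [0, 3.4667]]


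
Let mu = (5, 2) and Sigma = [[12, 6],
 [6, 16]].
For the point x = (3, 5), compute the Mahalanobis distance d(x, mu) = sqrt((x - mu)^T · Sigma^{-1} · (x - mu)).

Step 1 — centre the observation: (x - mu) = (-2, 3).

Step 2 — invert Sigma. det(Sigma) = 12·16 - (6)² = 156.
  Sigma^{-1} = (1/det) · [[d, -b], [-b, a]] = [[0.1026, -0.0385],
 [-0.0385, 0.0769]].

Step 3 — form the quadratic (x - mu)^T · Sigma^{-1} · (x - mu):
  Sigma^{-1} · (x - mu) = (-0.3205, 0.3077).
  (x - mu)^T · [Sigma^{-1} · (x - mu)] = (-2)·(-0.3205) + (3)·(0.3077) = 1.5641.

Step 4 — take square root: d = √(1.5641) ≈ 1.2506.

d(x, mu) = √(1.5641) ≈ 1.2506


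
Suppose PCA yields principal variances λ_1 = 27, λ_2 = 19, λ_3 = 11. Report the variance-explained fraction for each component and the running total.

Step 1 — total variance = trace(Sigma) = Σ λ_i = 27 + 19 + 11 = 57.

Step 2 — fraction explained by component i = λ_i / Σ λ:
  PC1: 27/57 = 0.4737
  PC2: 19/57 = 0.3333
  PC3: 11/57 = 0.193

Step 3 — cumulative fraction after k components = (λ_1 + ... + λ_k) / Σ λ:
  k = 1: 27/57 = 0.4737
  k = 2: (27 + 19)/57 = 46/57 = 0.807
  k = 3: (27 + 19 + 11)/57 = 57/57 = 1

Summary (fraction, with percent):

explained: PC1 0.4737 (47.37%), PC2 0.3333 (33.33%), PC3 0.193 (19.3%);  cumulative: 0.4737, 0.807, 1


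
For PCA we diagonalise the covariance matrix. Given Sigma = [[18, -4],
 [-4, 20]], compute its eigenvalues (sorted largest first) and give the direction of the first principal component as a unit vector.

Step 1 — characteristic polynomial of 2×2 Sigma:
  det(Sigma - λI) = λ² - trace · λ + det = 0.
  trace = 18 + 20 = 38, det = 18·20 - (-4)² = 344.
Step 2 — discriminant:
  Δ = trace² - 4·det = 1444 - 1376 = 68.
Step 3 — eigenvalues:
  λ = (trace ± √Δ)/2 = (38 ± 8.2462)/2,
  λ_1 = 23.1231,  λ_2 = 14.8769.

Step 4 — unit eigenvector for λ_1: solve (Sigma - λ_1 I)v = 0. First row:
  (18 - 23.1231)·v_x + (-4)·v_y = 0, i.e. (-5.1231)·v_x + (-4)·v_y = 0,
  so v ∝ (b, λ_1 - a) = (-4, 5.1231); multiply by -1 so the first entry is positive: u = (4, -5.1231).
  ||u|| = √((4)² + (-5.1231)²) = √(42.2462) ≈ 6.4997,
  v_1 = u/||u|| ≈ (0.6154, -0.7882) (||v_1|| = 1).

λ_1 = 23.1231,  λ_2 = 14.8769;  v_1 ≈ (0.6154, -0.7882)


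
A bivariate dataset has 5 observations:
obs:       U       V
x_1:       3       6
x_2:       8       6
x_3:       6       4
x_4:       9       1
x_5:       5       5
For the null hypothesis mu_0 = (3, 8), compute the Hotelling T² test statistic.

Step 1 — sample mean vector:
  mean(U) = (3 + 8 + 6 + 9 + 5) / 5 = 31/5 = 6.2
  mean(V) = (6 + 6 + 4 + 1 + 5) / 5 = 22/5 = 4.4
  x̄ = (6.2, 4.4),  deviation x̄ - mu_0 = (6.2, 4.4) - (3, 8) = (3.2, -3.6).

Step 2 — sample covariance matrix, S[i,j] = (1/(n-1)) · Σ_k (x_{k,i} - mean_i) · (x_{k,j} - mean_j), divisor n-1 = 4:
  S[U,U] = ((-3.2)·(-3.2) + (1.8)·(1.8) + (-0.2)·(-0.2) + (2.8)·(2.8) + (-1.2)·(-1.2)) / 4 = 22.8/4 = 5.7
  S[U,V] = ((-3.2)·(1.6) + (1.8)·(1.6) + (-0.2)·(-0.4) + (2.8)·(-3.4) + (-1.2)·(0.6)) / 4 = -12.4/4 = -3.1
  S[V,V] = ((1.6)·(1.6) + (1.6)·(1.6) + (-0.4)·(-0.4) + (-3.4)·(-3.4) + (0.6)·(0.6)) / 4 = 17.2/4 = 4.3
  S = [[5.7, -3.1],
 [-3.1, 4.3]].

Step 3 — invert S. det(S) = 5.7·4.3 - (-3.1)² = 14.9.
  S^{-1} = (1/det) · [[d, -b], [-b, a]] = [[0.2886, 0.2081],
 [0.2081, 0.3826]].

Step 4 — quadratic form (x̄ - mu_0)^T · S^{-1} · (x̄ - mu_0):
  S^{-1} · (x̄ - mu_0) = (0.1745, -0.7114),
  (x̄ - mu_0)^T · [...] = (3.2)·(0.1745) + (-3.6)·(-0.7114) = 3.1195.

Step 5 — scale by n: T² = 5 · 3.1195 = 15.5973.

T² ≈ 15.5973


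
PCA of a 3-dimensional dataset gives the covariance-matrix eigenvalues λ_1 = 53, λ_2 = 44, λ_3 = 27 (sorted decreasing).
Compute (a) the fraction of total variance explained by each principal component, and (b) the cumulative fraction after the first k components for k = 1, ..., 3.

Step 1 — total variance = trace(Sigma) = Σ λ_i = 53 + 44 + 27 = 124.

Step 2 — fraction explained by component i = λ_i / Σ λ:
  PC1: 53/124 = 0.4274
  PC2: 44/124 = 0.3548
  PC3: 27/124 = 0.2177

Step 3 — cumulative fraction after k components = (λ_1 + ... + λ_k) / Σ λ:
  k = 1: 53/124 = 0.4274
  k = 2: (53 + 44)/124 = 97/124 = 0.7823
  k = 3: (53 + 44 + 27)/124 = 124/124 = 1

Summary (fraction, with percent):

explained: PC1 0.4274 (42.74%), PC2 0.3548 (35.48%), PC3 0.2177 (21.77%);  cumulative: 0.4274, 0.7823, 1


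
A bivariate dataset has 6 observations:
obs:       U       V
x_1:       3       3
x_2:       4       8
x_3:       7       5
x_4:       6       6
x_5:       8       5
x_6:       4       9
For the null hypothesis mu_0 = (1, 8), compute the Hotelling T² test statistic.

Step 1 — sample mean vector:
  mean(U) = (3 + 4 + 7 + 6 + 8 + 4) / 6 = 32/6 = 5.3333
  mean(V) = (3 + 8 + 5 + 6 + 5 + 9) / 6 = 36/6 = 6
  x̄ = (5.3333, 6),  deviation x̄ - mu_0 = (5.3333, 6) - (1, 8) = (4.3333, -2).

Step 2 — sample covariance matrix, S[i,j] = (1/(n-1)) · Σ_k (x_{k,i} - mean_i) · (x_{k,j} - mean_j), divisor n-1 = 5:
  S[U,U] = ((-2.3333)·(-2.3333) + (-1.3333)·(-1.3333) + (1.6667)·(1.6667) + (0.6667)·(0.6667) + (2.6667)·(2.6667) + (-1.3333)·(-1.3333)) / 5 = 19.3333/5 = 3.8667
  S[U,V] = ((-2.3333)·(-3) + (-1.3333)·(2) + (1.6667)·(-1) + (0.6667)·(0) + (2.6667)·(-1) + (-1.3333)·(3)) / 5 = -4/5 = -0.8
  S[V,V] = ((-3)·(-3) + (2)·(2) + (-1)·(-1) + (0)·(0) + (-1)·(-1) + (3)·(3)) / 5 = 24/5 = 4.8
  S = [[3.8667, -0.8],
 [-0.8, 4.8]].

Step 3 — invert S. det(S) = 3.8667·4.8 - (-0.8)² = 17.92.
  S^{-1} = (1/det) · [[d, -b], [-b, a]] = [[0.2679, 0.0446],
 [0.0446, 0.2158]].

Step 4 — quadratic form (x̄ - mu_0)^T · S^{-1} · (x̄ - mu_0):
  S^{-1} · (x̄ - mu_0) = (1.0714, -0.2381),
  (x̄ - mu_0)^T · [...] = (4.3333)·(1.0714) + (-2)·(-0.2381) = 5.119.

Step 5 — scale by n: T² = 6 · 5.119 = 30.7143.

T² ≈ 30.7143


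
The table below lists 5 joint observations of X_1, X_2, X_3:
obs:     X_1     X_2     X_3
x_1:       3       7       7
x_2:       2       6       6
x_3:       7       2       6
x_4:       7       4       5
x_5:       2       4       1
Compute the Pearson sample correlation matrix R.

Step 1 — column means:
  mean(X_1) = (3 + 2 + 7 + 7 + 2) / 5 = 21/5 = 4.2
  mean(X_2) = (7 + 6 + 2 + 4 + 4) / 5 = 23/5 = 4.6
  mean(X_3) = (7 + 6 + 6 + 5 + 1) / 5 = 25/5 = 5

Step 2 — sample variances and covariances s[i,j] = (1/(n-1)) · Σ_k (x_{k,i} - mean_i) · (x_{k,j} - mean_j), with n-1 = 4:
  s[X_1,X_1] = ((-1.2)·(-1.2) + (-2.2)·(-2.2) + (2.8)·(2.8) + (2.8)·(2.8) + (-2.2)·(-2.2)) / 4 = 26.8/4 = 6.7
  s[X_1,X_2] = ((-1.2)·(2.4) + (-2.2)·(1.4) + (2.8)·(-2.6) + (2.8)·(-0.6) + (-2.2)·(-0.6)) / 4 = -13.6/4 = -3.4
  s[X_1,X_3] = ((-1.2)·(2) + (-2.2)·(1) + (2.8)·(1) + (2.8)·(0) + (-2.2)·(-4)) / 4 = 7/4 = 1.75
  s[X_2,X_2] = ((2.4)·(2.4) + (1.4)·(1.4) + (-2.6)·(-2.6) + (-0.6)·(-0.6) + (-0.6)·(-0.6)) / 4 = 15.2/4 = 3.8
  s[X_2,X_3] = ((2.4)·(2) + (1.4)·(1) + (-2.6)·(1) + (-0.6)·(0) + (-0.6)·(-4)) / 4 = 6/4 = 1.5
  s[X_3,X_3] = ((2)·(2) + (1)·(1) + (1)·(1) + (0)·(0) + (-4)·(-4)) / 4 = 22/4 = 5.5
  Sample standard deviations s_i = √(s[i,i]):
  s(X_1) = √(6.7) = 2.5884
  s(X_2) = √(3.8) = 1.9494
  s(X_3) = √(5.5) = 2.3452

Step 3 — r_{ij} = s_{ij} / (s_i · s_j):
  r[X_1,X_1] = 1 (diagonal).
  r[X_1,X_2] = -3.4 / (2.5884 · 1.9494) = -3.4 / 5.0458 = -0.6738
  r[X_1,X_3] = 1.75 / (2.5884 · 2.3452) = 1.75 / 6.0704 = 0.2883
  r[X_2,X_2] = 1 (diagonal).
  r[X_2,X_3] = 1.5 / (1.9494 · 2.3452) = 1.5 / 4.5717 = 0.3281
  r[X_3,X_3] = 1 (diagonal).

R is symmetric with unit diagonal. Assembling:

R = [[1, -0.6738, 0.2883],
 [-0.6738, 1, 0.3281],
 [0.2883, 0.3281, 1]]


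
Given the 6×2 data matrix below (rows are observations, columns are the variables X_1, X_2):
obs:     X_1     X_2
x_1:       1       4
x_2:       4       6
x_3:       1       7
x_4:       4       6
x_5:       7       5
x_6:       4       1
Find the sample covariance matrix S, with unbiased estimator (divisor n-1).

Step 1 — column means:
  mean(X_1) = (1 + 4 + 1 + 4 + 7 + 4) / 6 = 21/6 = 3.5
  mean(X_2) = (4 + 6 + 7 + 6 + 5 + 1) / 6 = 29/6 = 4.8333

Step 2 — sample covariance S[i,j] = (1/(n-1)) · Σ_k (x_{k,i} - mean_i) · (x_{k,j} - mean_j), with n-1 = 5.
  S[X_1,X_1] = ((-2.5)·(-2.5) + (0.5)·(0.5) + (-2.5)·(-2.5) + (0.5)·(0.5) + (3.5)·(3.5) + (0.5)·(0.5)) / 5 = 25.5/5 = 5.1
  S[X_1,X_2] = ((-2.5)·(-0.8333) + (0.5)·(1.1667) + (-2.5)·(2.1667) + (0.5)·(1.1667) + (3.5)·(0.1667) + (0.5)·(-3.8333)) / 5 = -3.5/5 = -0.7
  S[X_2,X_2] = ((-0.8333)·(-0.8333) + (1.1667)·(1.1667) + (2.1667)·(2.1667) + (1.1667)·(1.1667) + (0.1667)·(0.1667) + (-3.8333)·(-3.8333)) / 5 = 22.8333/5 = 4.5667

S is symmetric (S[j,i] = S[i,j]). Assembling:

S = [[5.1, -0.7],
 [-0.7, 4.5667]]


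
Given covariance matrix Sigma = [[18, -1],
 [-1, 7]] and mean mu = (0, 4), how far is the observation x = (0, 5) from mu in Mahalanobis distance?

Step 1 — centre the observation: (x - mu) = (0, 1).

Step 2 — invert Sigma. det(Sigma) = 18·7 - (-1)² = 125.
  Sigma^{-1} = (1/det) · [[d, -b], [-b, a]] = [[0.056, 0.008],
 [0.008, 0.144]].

Step 3 — form the quadratic (x - mu)^T · Sigma^{-1} · (x - mu):
  Sigma^{-1} · (x - mu) = (0.008, 0.144).
  (x - mu)^T · [Sigma^{-1} · (x - mu)] = (0)·(0.008) + (1)·(0.144) = 0.144.

Step 4 — take square root: d = √(0.144) ≈ 0.3795.

d(x, mu) = √(0.144) ≈ 0.3795


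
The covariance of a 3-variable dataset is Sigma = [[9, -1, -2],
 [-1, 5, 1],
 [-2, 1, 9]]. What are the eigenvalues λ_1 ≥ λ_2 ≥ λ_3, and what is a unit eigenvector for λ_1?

Step 1 — characteristic polynomial p(λ) = det(λI - Sigma) = λ³ - tr·λ² + c_1·λ - det, where tr = trace, c_1 = sum of the principal 2×2 minors, det = det(Sigma):
  tr = 9 + 5 + 9 = 23,
  c_1 = (9·5 - (-1)²) + (9·9 - (-2)²) + (5·9 - (1)²) = 44 + 77 + 44 = 165,
  det = 9·(5·9 - (1)²) - (-1)·((-1)·9 - (1)·(-2)) + (-2)·((-1)·(1) - 5·(-2)) = 9·(44) - (-1)·(-7) + (-2)·(9) = 371.
  So p(λ) = λ³ - 23λ² + 165λ - 371.
Step 2 — look for an integer root (rational root theorem: any rational root is an integer divisor of 371). Testing λ = 7:
  p(7) = 343 - 1127 + 1155 - 371 = 0  ✓
  Dividing out (λ - 7): p(λ) = (λ - 7)(λ² - 16λ + 53).
Step 3 — remaining eigenvalues from the quadratic λ² - 16λ + 53 = 0:
  Δ = 16² - 4·53 = 256 - 212 = 44,  λ = (16 ± √44)/2 = (16 ± 6.6332)/2 ≈ 11.3166 or 4.6834.
  Sorted: λ_1 = 11.3166,  λ_2 = 7,  λ_3 = 4.6834  (check: sum = 23 = tr ✓).

Step 4 — unit eigenvector for λ_1 ≈ 11.3166: v spans the null space of (Sigma - λ_1 I), whose rows are
  r_1 = (-2.3166, -1, -2),  r_2 = (-1, -6.3166, 1),  r_3 = (-2, 1, -2.3166).
  v is orthogonal to every row, so take v ∝ r_1 × r_2 = ((-1)·(1) - (-2)·(-6.3166), (-2)·(-1) - (-2.3166)·(1), (-2.3166)·(-6.3166) - (-1)·(-1)) ≈ (-13.6332, 4.3166, 13.6332).
  Rescale (multiply by -1 so the first nonzero entry is positive): u = (13.6332, -4.3166, -13.6332).
  ||u|| = √((13.6332)² + (-4.3166)² + (-13.6332)²) = √(390.3642) ≈ 19.7576,  v_1 = u/||u|| ≈ (0.69, -0.2185, -0.69) (||v_1|| = 1).

λ_1 = 11.3166,  λ_2 = 7,  λ_3 = 4.6834;  v_1 ≈ (0.69, -0.2185, -0.69)


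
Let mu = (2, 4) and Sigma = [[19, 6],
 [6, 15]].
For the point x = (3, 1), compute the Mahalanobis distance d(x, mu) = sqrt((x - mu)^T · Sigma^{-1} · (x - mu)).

Step 1 — centre the observation: (x - mu) = (1, -3).

Step 2 — invert Sigma. det(Sigma) = 19·15 - (6)² = 249.
  Sigma^{-1} = (1/det) · [[d, -b], [-b, a]] = [[0.0602, -0.0241],
 [-0.0241, 0.0763]].

Step 3 — form the quadratic (x - mu)^T · Sigma^{-1} · (x - mu):
  Sigma^{-1} · (x - mu) = (0.1325, -0.253).
  (x - mu)^T · [Sigma^{-1} · (x - mu)] = (1)·(0.1325) + (-3)·(-0.253) = 0.8916.

Step 4 — take square root: d = √(0.8916) ≈ 0.9442.

d(x, mu) = √(0.8916) ≈ 0.9442


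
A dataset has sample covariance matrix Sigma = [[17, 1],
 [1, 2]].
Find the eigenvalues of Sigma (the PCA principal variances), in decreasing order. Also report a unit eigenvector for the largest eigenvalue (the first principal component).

Step 1 — characteristic polynomial of 2×2 Sigma:
  det(Sigma - λI) = λ² - trace · λ + det = 0.
  trace = 17 + 2 = 19, det = 17·2 - (1)² = 33.
Step 2 — discriminant:
  Δ = trace² - 4·det = 361 - 132 = 229.
Step 3 — eigenvalues:
  λ = (trace ± √Δ)/2 = (19 ± 15.1327)/2,
  λ_1 = 17.0664,  λ_2 = 1.9336.

Step 4 — unit eigenvector for λ_1: solve (Sigma - λ_1 I)v = 0. First row:
  (17 - 17.0664)·v_x + (1)·v_y = 0, i.e. (-0.0664)·v_x + (1)·v_y = 0,
  so v ∝ (b, λ_1 - a) = (1, 0.0664) = u.
  ||u|| = √((1)² + (0.0664)²) = √(1.0044) ≈ 1.0022,
  v_1 = u/||u|| ≈ (0.9978, 0.0662) (||v_1|| = 1).

λ_1 = 17.0664,  λ_2 = 1.9336;  v_1 ≈ (0.9978, 0.0662)


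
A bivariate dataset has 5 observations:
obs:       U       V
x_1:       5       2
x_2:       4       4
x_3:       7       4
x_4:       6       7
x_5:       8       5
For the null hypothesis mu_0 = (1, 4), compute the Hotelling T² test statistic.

Step 1 — sample mean vector:
  mean(U) = (5 + 4 + 7 + 6 + 8) / 5 = 30/5 = 6
  mean(V) = (2 + 4 + 4 + 7 + 5) / 5 = 22/5 = 4.4
  x̄ = (6, 4.4),  deviation x̄ - mu_0 = (6, 4.4) - (1, 4) = (5, 0.4).

Step 2 — sample covariance matrix, S[i,j] = (1/(n-1)) · Σ_k (x_{k,i} - mean_i) · (x_{k,j} - mean_j), divisor n-1 = 4:
  S[U,U] = ((-1)·(-1) + (-2)·(-2) + (1)·(1) + (0)·(0) + (2)·(2)) / 4 = 10/4 = 2.5
  S[U,V] = ((-1)·(-2.4) + (-2)·(-0.4) + (1)·(-0.4) + (0)·(2.6) + (2)·(0.6)) / 4 = 4/4 = 1
  S[V,V] = ((-2.4)·(-2.4) + (-0.4)·(-0.4) + (-0.4)·(-0.4) + (2.6)·(2.6) + (0.6)·(0.6)) / 4 = 13.2/4 = 3.3
  S = [[2.5, 1],
 [1, 3.3]].

Step 3 — invert S. det(S) = 2.5·3.3 - (1)² = 7.25.
  S^{-1} = (1/det) · [[d, -b], [-b, a]] = [[0.4552, -0.1379],
 [-0.1379, 0.3448]].

Step 4 — quadratic form (x̄ - mu_0)^T · S^{-1} · (x̄ - mu_0):
  S^{-1} · (x̄ - mu_0) = (2.2207, -0.5517),
  (x̄ - mu_0)^T · [...] = (5)·(2.2207) + (0.4)·(-0.5517) = 10.8828.

Step 5 — scale by n: T² = 5 · 10.8828 = 54.4138.

T² ≈ 54.4138


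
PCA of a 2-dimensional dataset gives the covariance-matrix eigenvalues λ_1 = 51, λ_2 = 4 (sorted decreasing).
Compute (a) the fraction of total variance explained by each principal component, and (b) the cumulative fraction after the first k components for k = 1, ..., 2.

Step 1 — total variance = trace(Sigma) = Σ λ_i = 51 + 4 = 55.

Step 2 — fraction explained by component i = λ_i / Σ λ:
  PC1: 51/55 = 0.9273
  PC2: 4/55 = 0.0727

Step 3 — cumulative fraction after k components = (λ_1 + ... + λ_k) / Σ λ:
  k = 1: 51/55 = 0.9273
  k = 2: (51 + 4)/55 = 55/55 = 1

Summary (fraction, with percent):

explained: PC1 0.9273 (92.73%), PC2 0.0727 (7.27%);  cumulative: 0.9273, 1


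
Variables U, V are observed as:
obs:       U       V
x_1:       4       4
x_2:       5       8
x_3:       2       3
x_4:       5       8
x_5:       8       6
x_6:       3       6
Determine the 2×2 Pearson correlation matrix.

Step 1 — column means:
  mean(U) = (4 + 5 + 2 + 5 + 8 + 3) / 6 = 27/6 = 4.5
  mean(V) = (4 + 8 + 3 + 8 + 6 + 6) / 6 = 35/6 = 5.8333

Step 2 — sample variances and covariances s[i,j] = (1/(n-1)) · Σ_k (x_{k,i} - mean_i) · (x_{k,j} - mean_j), with n-1 = 5:
  s[U,U] = ((-0.5)·(-0.5) + (0.5)·(0.5) + (-2.5)·(-2.5) + (0.5)·(0.5) + (3.5)·(3.5) + (-1.5)·(-1.5)) / 5 = 21.5/5 = 4.3
  s[U,V] = ((-0.5)·(-1.8333) + (0.5)·(2.1667) + (-2.5)·(-2.8333) + (0.5)·(2.1667) + (3.5)·(0.1667) + (-1.5)·(0.1667)) / 5 = 10.5/5 = 2.1
  s[V,V] = ((-1.8333)·(-1.8333) + (2.1667)·(2.1667) + (-2.8333)·(-2.8333) + (2.1667)·(2.1667) + (0.1667)·(0.1667) + (0.1667)·(0.1667)) / 5 = 20.8333/5 = 4.1667
  Sample standard deviations s_i = √(s[i,i]):
  s(U) = √(4.3) = 2.0736
  s(V) = √(4.1667) = 2.0412

Step 3 — r_{ij} = s_{ij} / (s_i · s_j):
  r[U,U] = 1 (diagonal).
  r[U,V] = 2.1 / (2.0736 · 2.0412) = 2.1 / 4.2328 = 0.4961
  r[V,V] = 1 (diagonal).

R is symmetric with unit diagonal. Assembling:

R = [[1, 0.4961],
 [0.4961, 1]]


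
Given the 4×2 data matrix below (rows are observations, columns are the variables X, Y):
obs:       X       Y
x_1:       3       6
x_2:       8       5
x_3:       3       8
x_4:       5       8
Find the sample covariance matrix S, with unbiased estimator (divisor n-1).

Step 1 — column means:
  mean(X) = (3 + 8 + 3 + 5) / 4 = 19/4 = 4.75
  mean(Y) = (6 + 5 + 8 + 8) / 4 = 27/4 = 6.75

Step 2 — sample covariance S[i,j] = (1/(n-1)) · Σ_k (x_{k,i} - mean_i) · (x_{k,j} - mean_j), with n-1 = 3.
  S[X,X] = ((-1.75)·(-1.75) + (3.25)·(3.25) + (-1.75)·(-1.75) + (0.25)·(0.25)) / 3 = 16.75/3 = 5.5833
  S[X,Y] = ((-1.75)·(-0.75) + (3.25)·(-1.75) + (-1.75)·(1.25) + (0.25)·(1.25)) / 3 = -6.25/3 = -2.0833
  S[Y,Y] = ((-0.75)·(-0.75) + (-1.75)·(-1.75) + (1.25)·(1.25) + (1.25)·(1.25)) / 3 = 6.75/3 = 2.25

S is symmetric (S[j,i] = S[i,j]). Assembling:

S = [[5.5833, -2.0833],
 [-2.0833, 2.25]]


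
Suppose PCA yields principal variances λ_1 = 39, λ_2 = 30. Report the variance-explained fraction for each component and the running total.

Step 1 — total variance = trace(Sigma) = Σ λ_i = 39 + 30 = 69.

Step 2 — fraction explained by component i = λ_i / Σ λ:
  PC1: 39/69 = 0.5652
  PC2: 30/69 = 0.4348

Step 3 — cumulative fraction after k components = (λ_1 + ... + λ_k) / Σ λ:
  k = 1: 39/69 = 0.5652
  k = 2: (39 + 30)/69 = 69/69 = 1

Summary (fraction, with percent):

explained: PC1 0.5652 (56.52%), PC2 0.4348 (43.48%);  cumulative: 0.5652, 1


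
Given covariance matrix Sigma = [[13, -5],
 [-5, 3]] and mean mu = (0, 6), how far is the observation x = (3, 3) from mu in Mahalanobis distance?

Step 1 — centre the observation: (x - mu) = (3, -3).

Step 2 — invert Sigma. det(Sigma) = 13·3 - (-5)² = 14.
  Sigma^{-1} = (1/det) · [[d, -b], [-b, a]] = [[0.2143, 0.3571],
 [0.3571, 0.9286]].

Step 3 — form the quadratic (x - mu)^T · Sigma^{-1} · (x - mu):
  Sigma^{-1} · (x - mu) = (-0.4286, -1.7143).
  (x - mu)^T · [Sigma^{-1} · (x - mu)] = (3)·(-0.4286) + (-3)·(-1.7143) = 3.8571.

Step 4 — take square root: d = √(3.8571) ≈ 1.964.

d(x, mu) = √(3.8571) ≈ 1.964


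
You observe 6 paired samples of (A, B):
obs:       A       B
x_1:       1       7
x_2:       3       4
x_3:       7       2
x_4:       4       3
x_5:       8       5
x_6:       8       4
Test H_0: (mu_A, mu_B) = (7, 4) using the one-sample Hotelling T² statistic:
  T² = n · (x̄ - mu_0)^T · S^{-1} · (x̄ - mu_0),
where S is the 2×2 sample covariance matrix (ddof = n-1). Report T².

Step 1 — sample mean vector:
  mean(A) = (1 + 3 + 7 + 4 + 8 + 8) / 6 = 31/6 = 5.1667
  mean(B) = (7 + 4 + 2 + 3 + 5 + 4) / 6 = 25/6 = 4.1667
  x̄ = (5.1667, 4.1667),  deviation x̄ - mu_0 = (5.1667, 4.1667) - (7, 4) = (-1.8333, 0.1667).

Step 2 — sample covariance matrix, S[i,j] = (1/(n-1)) · Σ_k (x_{k,i} - mean_i) · (x_{k,j} - mean_j), divisor n-1 = 5:
  S[A,A] = ((-4.1667)·(-4.1667) + (-2.1667)·(-2.1667) + (1.8333)·(1.8333) + (-1.1667)·(-1.1667) + (2.8333)·(2.8333) + (2.8333)·(2.8333)) / 5 = 42.8333/5 = 8.5667
  S[A,B] = ((-4.1667)·(2.8333) + (-2.1667)·(-0.1667) + (1.8333)·(-2.1667) + (-1.1667)·(-1.1667) + (2.8333)·(0.8333) + (2.8333)·(-0.1667)) / 5 = -12.1667/5 = -2.4333
  S[B,B] = ((2.8333)·(2.8333) + (-0.1667)·(-0.1667) + (-2.1667)·(-2.1667) + (-1.1667)·(-1.1667) + (0.8333)·(0.8333) + (-0.1667)·(-0.1667)) / 5 = 14.8333/5 = 2.9667
  S = [[8.5667, -2.4333],
 [-2.4333, 2.9667]].

Step 3 — invert S. det(S) = 8.5667·2.9667 - (-2.4333)² = 19.4933.
  S^{-1} = (1/det) · [[d, -b], [-b, a]] = [[0.1522, 0.1248],
 [0.1248, 0.4395]].

Step 4 — quadratic form (x̄ - mu_0)^T · S^{-1} · (x̄ - mu_0):
  S^{-1} · (x̄ - mu_0) = (-0.2582, -0.1556),
  (x̄ - mu_0)^T · [...] = (-1.8333)·(-0.2582) + (0.1667)·(-0.1556) = 0.4474.

Step 5 — scale by n: T² = 6 · 0.4474 = 2.6847.

T² ≈ 2.6847


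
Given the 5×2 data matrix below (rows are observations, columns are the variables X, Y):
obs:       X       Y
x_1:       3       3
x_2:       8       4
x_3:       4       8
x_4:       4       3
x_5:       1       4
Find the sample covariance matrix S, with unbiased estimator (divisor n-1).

Step 1 — column means:
  mean(X) = (3 + 8 + 4 + 4 + 1) / 5 = 20/5 = 4
  mean(Y) = (3 + 4 + 8 + 3 + 4) / 5 = 22/5 = 4.4

Step 2 — sample covariance S[i,j] = (1/(n-1)) · Σ_k (x_{k,i} - mean_i) · (x_{k,j} - mean_j), with n-1 = 4.
  S[X,X] = ((-1)·(-1) + (4)·(4) + (0)·(0) + (0)·(0) + (-3)·(-3)) / 4 = 26/4 = 6.5
  S[X,Y] = ((-1)·(-1.4) + (4)·(-0.4) + (0)·(3.6) + (0)·(-1.4) + (-3)·(-0.4)) / 4 = 1/4 = 0.25
  S[Y,Y] = ((-1.4)·(-1.4) + (-0.4)·(-0.4) + (3.6)·(3.6) + (-1.4)·(-1.4) + (-0.4)·(-0.4)) / 4 = 17.2/4 = 4.3

S is symmetric (S[j,i] = S[i,j]). Assembling:

S = [[6.5, 0.25],
 [0.25, 4.3]]


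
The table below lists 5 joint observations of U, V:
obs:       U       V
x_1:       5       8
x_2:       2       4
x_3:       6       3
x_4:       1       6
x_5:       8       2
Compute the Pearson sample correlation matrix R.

Step 1 — column means:
  mean(U) = (5 + 2 + 6 + 1 + 8) / 5 = 22/5 = 4.4
  mean(V) = (8 + 4 + 3 + 6 + 2) / 5 = 23/5 = 4.6

Step 2 — sample variances and covariances s[i,j] = (1/(n-1)) · Σ_k (x_{k,i} - mean_i) · (x_{k,j} - mean_j), with n-1 = 4:
  s[U,U] = ((0.6)·(0.6) + (-2.4)·(-2.4) + (1.6)·(1.6) + (-3.4)·(-3.4) + (3.6)·(3.6)) / 4 = 33.2/4 = 8.3
  s[U,V] = ((0.6)·(3.4) + (-2.4)·(-0.6) + (1.6)·(-1.6) + (-3.4)·(1.4) + (3.6)·(-2.6)) / 4 = -13.2/4 = -3.3
  s[V,V] = ((3.4)·(3.4) + (-0.6)·(-0.6) + (-1.6)·(-1.6) + (1.4)·(1.4) + (-2.6)·(-2.6)) / 4 = 23.2/4 = 5.8
  Sample standard deviations s_i = √(s[i,i]):
  s(U) = √(8.3) = 2.881
  s(V) = √(5.8) = 2.4083

Step 3 — r_{ij} = s_{ij} / (s_i · s_j):
  r[U,U] = 1 (diagonal).
  r[U,V] = -3.3 / (2.881 · 2.4083) = -3.3 / 6.9383 = -0.4756
  r[V,V] = 1 (diagonal).

R is symmetric with unit diagonal. Assembling:

R = [[1, -0.4756],
 [-0.4756, 1]]


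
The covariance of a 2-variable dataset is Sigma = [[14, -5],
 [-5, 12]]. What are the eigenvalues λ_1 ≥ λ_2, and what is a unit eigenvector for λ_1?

Step 1 — characteristic polynomial of 2×2 Sigma:
  det(Sigma - λI) = λ² - trace · λ + det = 0.
  trace = 14 + 12 = 26, det = 14·12 - (-5)² = 143.
Step 2 — discriminant:
  Δ = trace² - 4·det = 676 - 572 = 104.
Step 3 — eigenvalues:
  λ = (trace ± √Δ)/2 = (26 ± 10.198)/2,
  λ_1 = 18.099,  λ_2 = 7.901.

Step 4 — unit eigenvector for λ_1: solve (Sigma - λ_1 I)v = 0. First row:
  (14 - 18.099)·v_x + (-5)·v_y = 0, i.e. (-4.099)·v_x + (-5)·v_y = 0,
  so v ∝ (b, λ_1 - a) = (-5, 4.099); multiply by -1 so the first entry is positive: u = (5, -4.099).
  ||u|| = √((5)² + (-4.099)²) = √(41.802) ≈ 6.4654,
  v_1 = u/||u|| ≈ (0.7733, -0.634) (||v_1|| = 1).

λ_1 = 18.099,  λ_2 = 7.901;  v_1 ≈ (0.7733, -0.634)


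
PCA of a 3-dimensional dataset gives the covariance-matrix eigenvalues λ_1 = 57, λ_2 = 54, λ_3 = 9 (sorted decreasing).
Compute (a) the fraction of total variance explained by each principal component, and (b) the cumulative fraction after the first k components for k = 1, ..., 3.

Step 1 — total variance = trace(Sigma) = Σ λ_i = 57 + 54 + 9 = 120.

Step 2 — fraction explained by component i = λ_i / Σ λ:
  PC1: 57/120 = 0.475
  PC2: 54/120 = 0.45
  PC3: 9/120 = 0.075

Step 3 — cumulative fraction after k components = (λ_1 + ... + λ_k) / Σ λ:
  k = 1: 57/120 = 0.475
  k = 2: (57 + 54)/120 = 111/120 = 0.925
  k = 3: (57 + 54 + 9)/120 = 120/120 = 1

Summary (fraction, with percent):

explained: PC1 0.475 (47.5%), PC2 0.45 (45%), PC3 0.075 (7.5%);  cumulative: 0.475, 0.925, 1


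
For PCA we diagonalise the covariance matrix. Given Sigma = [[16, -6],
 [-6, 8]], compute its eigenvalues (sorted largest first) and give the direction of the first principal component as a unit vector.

Step 1 — characteristic polynomial of 2×2 Sigma:
  det(Sigma - λI) = λ² - trace · λ + det = 0.
  trace = 16 + 8 = 24, det = 16·8 - (-6)² = 92.
Step 2 — discriminant:
  Δ = trace² - 4·det = 576 - 368 = 208.
Step 3 — eigenvalues:
  λ = (trace ± √Δ)/2 = (24 ± 14.4222)/2,
  λ_1 = 19.2111,  λ_2 = 4.7889.

Step 4 — unit eigenvector for λ_1: solve (Sigma - λ_1 I)v = 0. First row:
  (16 - 19.2111)·v_x + (-6)·v_y = 0, i.e. (-3.2111)·v_x + (-6)·v_y = 0,
  so v ∝ (b, λ_1 - a) = (-6, 3.2111); multiply by -1 so the first entry is positive: u = (6, -3.2111).
  ||u|| = √((6)² + (-3.2111)²) = √(46.3112) ≈ 6.8052,
  v_1 = u/||u|| ≈ (0.8817, -0.4719) (||v_1|| = 1).

λ_1 = 19.2111,  λ_2 = 4.7889;  v_1 ≈ (0.8817, -0.4719)


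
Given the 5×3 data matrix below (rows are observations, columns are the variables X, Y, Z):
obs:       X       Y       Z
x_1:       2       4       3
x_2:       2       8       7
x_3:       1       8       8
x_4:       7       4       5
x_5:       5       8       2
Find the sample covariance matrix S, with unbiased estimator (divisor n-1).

Step 1 — column means:
  mean(X) = (2 + 2 + 1 + 7 + 5) / 5 = 17/5 = 3.4
  mean(Y) = (4 + 8 + 8 + 4 + 8) / 5 = 32/5 = 6.4
  mean(Z) = (3 + 7 + 8 + 5 + 2) / 5 = 25/5 = 5

Step 2 — sample covariance S[i,j] = (1/(n-1)) · Σ_k (x_{k,i} - mean_i) · (x_{k,j} - mean_j), with n-1 = 4.
  S[X,X] = ((-1.4)·(-1.4) + (-1.4)·(-1.4) + (-2.4)·(-2.4) + (3.6)·(3.6) + (1.6)·(1.6)) / 4 = 25.2/4 = 6.3
  S[X,Y] = ((-1.4)·(-2.4) + (-1.4)·(1.6) + (-2.4)·(1.6) + (3.6)·(-2.4) + (1.6)·(1.6)) / 4 = -8.8/4 = -2.2
  S[X,Z] = ((-1.4)·(-2) + (-1.4)·(2) + (-2.4)·(3) + (3.6)·(0) + (1.6)·(-3)) / 4 = -12/4 = -3
  S[Y,Y] = ((-2.4)·(-2.4) + (1.6)·(1.6) + (1.6)·(1.6) + (-2.4)·(-2.4) + (1.6)·(1.6)) / 4 = 19.2/4 = 4.8
  S[Y,Z] = ((-2.4)·(-2) + (1.6)·(2) + (1.6)·(3) + (-2.4)·(0) + (1.6)·(-3)) / 4 = 8/4 = 2
  S[Z,Z] = ((-2)·(-2) + (2)·(2) + (3)·(3) + (0)·(0) + (-3)·(-3)) / 4 = 26/4 = 6.5

S is symmetric (S[j,i] = S[i,j]). Assembling:

S = [[6.3, -2.2, -3],
 [-2.2, 4.8, 2],
 [-3, 2, 6.5]]


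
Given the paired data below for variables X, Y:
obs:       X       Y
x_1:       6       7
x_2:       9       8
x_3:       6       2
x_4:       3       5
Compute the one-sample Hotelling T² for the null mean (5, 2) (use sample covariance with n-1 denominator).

Step 1 — sample mean vector:
  mean(X) = (6 + 9 + 6 + 3) / 4 = 24/4 = 6
  mean(Y) = (7 + 8 + 2 + 5) / 4 = 22/4 = 5.5
  x̄ = (6, 5.5),  deviation x̄ - mu_0 = (6, 5.5) - (5, 2) = (1, 3.5).

Step 2 — sample covariance matrix, S[i,j] = (1/(n-1)) · Σ_k (x_{k,i} - mean_i) · (x_{k,j} - mean_j), divisor n-1 = 3:
  S[X,X] = ((0)·(0) + (3)·(3) + (0)·(0) + (-3)·(-3)) / 3 = 18/3 = 6
  S[X,Y] = ((0)·(1.5) + (3)·(2.5) + (0)·(-3.5) + (-3)·(-0.5)) / 3 = 9/3 = 3
  S[Y,Y] = ((1.5)·(1.5) + (2.5)·(2.5) + (-3.5)·(-3.5) + (-0.5)·(-0.5)) / 3 = 21/3 = 7
  S = [[6, 3],
 [3, 7]].

Step 3 — invert S. det(S) = 6·7 - (3)² = 33.
  S^{-1} = (1/det) · [[d, -b], [-b, a]] = [[0.2121, -0.0909],
 [-0.0909, 0.1818]].

Step 4 — quadratic form (x̄ - mu_0)^T · S^{-1} · (x̄ - mu_0):
  S^{-1} · (x̄ - mu_0) = (-0.1061, 0.5455),
  (x̄ - mu_0)^T · [...] = (1)·(-0.1061) + (3.5)·(0.5455) = 1.803.

Step 5 — scale by n: T² = 4 · 1.803 = 7.2121.

T² ≈ 7.2121


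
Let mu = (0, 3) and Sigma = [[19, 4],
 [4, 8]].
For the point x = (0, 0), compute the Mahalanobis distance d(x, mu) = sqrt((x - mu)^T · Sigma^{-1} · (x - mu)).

Step 1 — centre the observation: (x - mu) = (0, -3).

Step 2 — invert Sigma. det(Sigma) = 19·8 - (4)² = 136.
  Sigma^{-1} = (1/det) · [[d, -b], [-b, a]] = [[0.0588, -0.0294],
 [-0.0294, 0.1397]].

Step 3 — form the quadratic (x - mu)^T · Sigma^{-1} · (x - mu):
  Sigma^{-1} · (x - mu) = (0.0882, -0.4191).
  (x - mu)^T · [Sigma^{-1} · (x - mu)] = (0)·(0.0882) + (-3)·(-0.4191) = 1.2574.

Step 4 — take square root: d = √(1.2574) ≈ 1.1213.

d(x, mu) = √(1.2574) ≈ 1.1213


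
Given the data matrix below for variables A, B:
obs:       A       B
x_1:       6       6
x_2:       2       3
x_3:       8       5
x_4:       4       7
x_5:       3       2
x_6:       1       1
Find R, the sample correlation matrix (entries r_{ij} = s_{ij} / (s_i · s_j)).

Step 1 — column means:
  mean(A) = (6 + 2 + 8 + 4 + 3 + 1) / 6 = 24/6 = 4
  mean(B) = (6 + 3 + 5 + 7 + 2 + 1) / 6 = 24/6 = 4

Step 2 — sample variances and covariances s[i,j] = (1/(n-1)) · Σ_k (x_{k,i} - mean_i) · (x_{k,j} - mean_j), with n-1 = 5:
  s[A,A] = ((2)·(2) + (-2)·(-2) + (4)·(4) + (0)·(0) + (-1)·(-1) + (-3)·(-3)) / 5 = 34/5 = 6.8
  s[A,B] = ((2)·(2) + (-2)·(-1) + (4)·(1) + (0)·(3) + (-1)·(-2) + (-3)·(-3)) / 5 = 21/5 = 4.2
  s[B,B] = ((2)·(2) + (-1)·(-1) + (1)·(1) + (3)·(3) + (-2)·(-2) + (-3)·(-3)) / 5 = 28/5 = 5.6
  Sample standard deviations s_i = √(s[i,i]):
  s(A) = √(6.8) = 2.6077
  s(B) = √(5.6) = 2.3664

Step 3 — r_{ij} = s_{ij} / (s_i · s_j):
  r[A,A] = 1 (diagonal).
  r[A,B] = 4.2 / (2.6077 · 2.3664) = 4.2 / 6.1709 = 0.6806
  r[B,B] = 1 (diagonal).

R is symmetric with unit diagonal. Assembling:

R = [[1, 0.6806],
 [0.6806, 1]]


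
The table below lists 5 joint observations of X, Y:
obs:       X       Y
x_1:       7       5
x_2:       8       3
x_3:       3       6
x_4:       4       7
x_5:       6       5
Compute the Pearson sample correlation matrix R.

Step 1 — column means:
  mean(X) = (7 + 8 + 3 + 4 + 6) / 5 = 28/5 = 5.6
  mean(Y) = (5 + 3 + 6 + 7 + 5) / 5 = 26/5 = 5.2

Step 2 — sample variances and covariances s[i,j] = (1/(n-1)) · Σ_k (x_{k,i} - mean_i) · (x_{k,j} - mean_j), with n-1 = 4:
  s[X,X] = ((1.4)·(1.4) + (2.4)·(2.4) + (-2.6)·(-2.6) + (-1.6)·(-1.6) + (0.4)·(0.4)) / 4 = 17.2/4 = 4.3
  s[X,Y] = ((1.4)·(-0.2) + (2.4)·(-2.2) + (-2.6)·(0.8) + (-1.6)·(1.8) + (0.4)·(-0.2)) / 4 = -10.6/4 = -2.65
  s[Y,Y] = ((-0.2)·(-0.2) + (-2.2)·(-2.2) + (0.8)·(0.8) + (1.8)·(1.8) + (-0.2)·(-0.2)) / 4 = 8.8/4 = 2.2
  Sample standard deviations s_i = √(s[i,i]):
  s(X) = √(4.3) = 2.0736
  s(Y) = √(2.2) = 1.4832

Step 3 — r_{ij} = s_{ij} / (s_i · s_j):
  r[X,X] = 1 (diagonal).
  r[X,Y] = -2.65 / (2.0736 · 1.4832) = -2.65 / 3.0757 = -0.8616
  r[Y,Y] = 1 (diagonal).

R is symmetric with unit diagonal. Assembling:

R = [[1, -0.8616],
 [-0.8616, 1]]


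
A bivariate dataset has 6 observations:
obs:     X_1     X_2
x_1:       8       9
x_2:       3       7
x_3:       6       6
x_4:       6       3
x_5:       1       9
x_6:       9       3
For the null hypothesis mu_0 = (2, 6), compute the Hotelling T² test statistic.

Step 1 — sample mean vector:
  mean(X_1) = (8 + 3 + 6 + 6 + 1 + 9) / 6 = 33/6 = 5.5
  mean(X_2) = (9 + 7 + 6 + 3 + 9 + 3) / 6 = 37/6 = 6.1667
  x̄ = (5.5, 6.1667),  deviation x̄ - mu_0 = (5.5, 6.1667) - (2, 6) = (3.5, 0.1667).

Step 2 — sample covariance matrix, S[i,j] = (1/(n-1)) · Σ_k (x_{k,i} - mean_i) · (x_{k,j} - mean_j), divisor n-1 = 5:
  S[X_1,X_1] = ((2.5)·(2.5) + (-2.5)·(-2.5) + (0.5)·(0.5) + (0.5)·(0.5) + (-4.5)·(-4.5) + (3.5)·(3.5)) / 5 = 45.5/5 = 9.1
  S[X_1,X_2] = ((2.5)·(2.8333) + (-2.5)·(0.8333) + (0.5)·(-0.1667) + (0.5)·(-3.1667) + (-4.5)·(2.8333) + (3.5)·(-3.1667)) / 5 = -20.5/5 = -4.1
  S[X_2,X_2] = ((2.8333)·(2.8333) + (0.8333)·(0.8333) + (-0.1667)·(-0.1667) + (-3.1667)·(-3.1667) + (2.8333)·(2.8333) + (-3.1667)·(-3.1667)) / 5 = 36.8333/5 = 7.3667
  S = [[9.1, -4.1],
 [-4.1, 7.3667]].

Step 3 — invert S. det(S) = 9.1·7.3667 - (-4.1)² = 50.2267.
  S^{-1} = (1/det) · [[d, -b], [-b, a]] = [[0.1467, 0.0816],
 [0.0816, 0.1812]].

Step 4 — quadratic form (x̄ - mu_0)^T · S^{-1} · (x̄ - mu_0):
  S^{-1} · (x̄ - mu_0) = (0.5269, 0.3159),
  (x̄ - mu_0)^T · [...] = (3.5)·(0.5269) + (0.1667)·(0.3159) = 1.897.

Step 5 — scale by n: T² = 6 · 1.897 = 11.3817.

T² ≈ 11.3817


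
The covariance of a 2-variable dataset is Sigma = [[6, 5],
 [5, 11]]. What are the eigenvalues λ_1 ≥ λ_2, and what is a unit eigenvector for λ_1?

Step 1 — characteristic polynomial of 2×2 Sigma:
  det(Sigma - λI) = λ² - trace · λ + det = 0.
  trace = 6 + 11 = 17, det = 6·11 - (5)² = 41.
Step 2 — discriminant:
  Δ = trace² - 4·det = 289 - 164 = 125.
Step 3 — eigenvalues:
  λ = (trace ± √Δ)/2 = (17 ± 11.1803)/2,
  λ_1 = 14.0902,  λ_2 = 2.9098.

Step 4 — unit eigenvector for λ_1: solve (Sigma - λ_1 I)v = 0. First row:
  (6 - 14.0902)·v_x + (5)·v_y = 0, i.e. (-8.0902)·v_x + (5)·v_y = 0,
  so v ∝ (b, λ_1 - a) = (5, 8.0902) = u.
  ||u|| = √((5)² + (8.0902)²) = √(90.4508) ≈ 9.5106,
  v_1 = u/||u|| ≈ (0.5257, 0.8507) (||v_1|| = 1).

λ_1 = 14.0902,  λ_2 = 2.9098;  v_1 ≈ (0.5257, 0.8507)


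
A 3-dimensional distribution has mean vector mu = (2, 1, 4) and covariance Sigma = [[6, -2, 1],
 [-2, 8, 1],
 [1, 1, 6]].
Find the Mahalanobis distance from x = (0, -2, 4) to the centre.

Step 1 — centre the observation: (x - mu) = (-2, -3, 0).

Step 2 — invert Sigma (cofactor / det for 3×3, or solve directly):
  Sigma^{-1} = [[0.1911, 0.0528, -0.0407],
 [0.0528, 0.1423, -0.0325],
 [-0.0407, -0.0325, 0.1789]].

Step 3 — form the quadratic (x - mu)^T · Sigma^{-1} · (x - mu):
  Sigma^{-1} · (x - mu) = (-0.5407, -0.5325, 0.1789).
  (x - mu)^T · [Sigma^{-1} · (x - mu)] = (-2)·(-0.5407) + (-3)·(-0.5325) + (0)·(0.1789) = 2.6789.

Step 4 — take square root: d = √(2.6789) ≈ 1.6367.

d(x, mu) = √(2.6789) ≈ 1.6367


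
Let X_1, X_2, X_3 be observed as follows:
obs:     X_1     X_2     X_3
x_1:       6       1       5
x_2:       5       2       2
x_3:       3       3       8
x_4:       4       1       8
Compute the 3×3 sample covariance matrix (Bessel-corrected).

Step 1 — column means:
  mean(X_1) = (6 + 5 + 3 + 4) / 4 = 18/4 = 4.5
  mean(X_2) = (1 + 2 + 3 + 1) / 4 = 7/4 = 1.75
  mean(X_3) = (5 + 2 + 8 + 8) / 4 = 23/4 = 5.75

Step 2 — sample covariance S[i,j] = (1/(n-1)) · Σ_k (x_{k,i} - mean_i) · (x_{k,j} - mean_j), with n-1 = 3.
  S[X_1,X_1] = ((1.5)·(1.5) + (0.5)·(0.5) + (-1.5)·(-1.5) + (-0.5)·(-0.5)) / 3 = 5/3 = 1.6667
  S[X_1,X_2] = ((1.5)·(-0.75) + (0.5)·(0.25) + (-1.5)·(1.25) + (-0.5)·(-0.75)) / 3 = -2.5/3 = -0.8333
  S[X_1,X_3] = ((1.5)·(-0.75) + (0.5)·(-3.75) + (-1.5)·(2.25) + (-0.5)·(2.25)) / 3 = -7.5/3 = -2.5
  S[X_2,X_2] = ((-0.75)·(-0.75) + (0.25)·(0.25) + (1.25)·(1.25) + (-0.75)·(-0.75)) / 3 = 2.75/3 = 0.9167
  S[X_2,X_3] = ((-0.75)·(-0.75) + (0.25)·(-3.75) + (1.25)·(2.25) + (-0.75)·(2.25)) / 3 = 0.75/3 = 0.25
  S[X_3,X_3] = ((-0.75)·(-0.75) + (-3.75)·(-3.75) + (2.25)·(2.25) + (2.25)·(2.25)) / 3 = 24.75/3 = 8.25

S is symmetric (S[j,i] = S[i,j]). Assembling:

S = [[1.6667, -0.8333, -2.5],
 [-0.8333, 0.9167, 0.25],
 [-2.5, 0.25, 8.25]]


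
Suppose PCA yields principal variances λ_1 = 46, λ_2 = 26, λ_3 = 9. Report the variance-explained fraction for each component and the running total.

Step 1 — total variance = trace(Sigma) = Σ λ_i = 46 + 26 + 9 = 81.

Step 2 — fraction explained by component i = λ_i / Σ λ:
  PC1: 46/81 = 0.5679
  PC2: 26/81 = 0.321
  PC3: 9/81 = 0.1111

Step 3 — cumulative fraction after k components = (λ_1 + ... + λ_k) / Σ λ:
  k = 1: 46/81 = 0.5679
  k = 2: (46 + 26)/81 = 72/81 = 0.8889
  k = 3: (46 + 26 + 9)/81 = 81/81 = 1

Summary (fraction, with percent):

explained: PC1 0.5679 (56.79%), PC2 0.321 (32.1%), PC3 0.1111 (11.11%);  cumulative: 0.5679, 0.8889, 1


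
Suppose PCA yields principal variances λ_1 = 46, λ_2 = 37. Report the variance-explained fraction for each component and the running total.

Step 1 — total variance = trace(Sigma) = Σ λ_i = 46 + 37 = 83.

Step 2 — fraction explained by component i = λ_i / Σ λ:
  PC1: 46/83 = 0.5542
  PC2: 37/83 = 0.4458

Step 3 — cumulative fraction after k components = (λ_1 + ... + λ_k) / Σ λ:
  k = 1: 46/83 = 0.5542
  k = 2: (46 + 37)/83 = 83/83 = 1

Summary (fraction, with percent):

explained: PC1 0.5542 (55.42%), PC2 0.4458 (44.58%);  cumulative: 0.5542, 1


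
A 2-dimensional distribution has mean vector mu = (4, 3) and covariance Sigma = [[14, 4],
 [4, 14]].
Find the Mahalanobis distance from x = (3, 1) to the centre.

Step 1 — centre the observation: (x - mu) = (-1, -2).

Step 2 — invert Sigma. det(Sigma) = 14·14 - (4)² = 180.
  Sigma^{-1} = (1/det) · [[d, -b], [-b, a]] = [[0.0778, -0.0222],
 [-0.0222, 0.0778]].

Step 3 — form the quadratic (x - mu)^T · Sigma^{-1} · (x - mu):
  Sigma^{-1} · (x - mu) = (-0.0333, -0.1333).
  (x - mu)^T · [Sigma^{-1} · (x - mu)] = (-1)·(-0.0333) + (-2)·(-0.1333) = 0.3.

Step 4 — take square root: d = √(0.3) ≈ 0.5477.

d(x, mu) = √(0.3) ≈ 0.5477


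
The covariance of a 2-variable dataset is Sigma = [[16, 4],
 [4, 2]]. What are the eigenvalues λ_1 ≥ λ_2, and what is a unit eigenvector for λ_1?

Step 1 — characteristic polynomial of 2×2 Sigma:
  det(Sigma - λI) = λ² - trace · λ + det = 0.
  trace = 16 + 2 = 18, det = 16·2 - (4)² = 16.
Step 2 — discriminant:
  Δ = trace² - 4·det = 324 - 64 = 260.
Step 3 — eigenvalues:
  λ = (trace ± √Δ)/2 = (18 ± 16.1245)/2,
  λ_1 = 17.0623,  λ_2 = 0.9377.

Step 4 — unit eigenvector for λ_1: solve (Sigma - λ_1 I)v = 0. First row:
  (16 - 17.0623)·v_x + (4)·v_y = 0, i.e. (-1.0623)·v_x + (4)·v_y = 0,
  so v ∝ (b, λ_1 - a) = (4, 1.0623) = u.
  ||u|| = √((4)² + (1.0623)²) = √(17.1284) ≈ 4.1386,
  v_1 = u/||u|| ≈ (0.9665, 0.2567) (||v_1|| = 1).

λ_1 = 17.0623,  λ_2 = 0.9377;  v_1 ≈ (0.9665, 0.2567)


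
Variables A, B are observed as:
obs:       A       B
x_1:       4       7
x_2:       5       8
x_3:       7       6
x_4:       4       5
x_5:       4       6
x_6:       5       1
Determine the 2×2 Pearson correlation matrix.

Step 1 — column means:
  mean(A) = (4 + 5 + 7 + 4 + 4 + 5) / 6 = 29/6 = 4.8333
  mean(B) = (7 + 8 + 6 + 5 + 6 + 1) / 6 = 33/6 = 5.5

Step 2 — sample variances and covariances s[i,j] = (1/(n-1)) · Σ_k (x_{k,i} - mean_i) · (x_{k,j} - mean_j), with n-1 = 5:
  s[A,A] = ((-0.8333)·(-0.8333) + (0.1667)·(0.1667) + (2.1667)·(2.1667) + (-0.8333)·(-0.8333) + (-0.8333)·(-0.8333) + (0.1667)·(0.1667)) / 5 = 6.8333/5 = 1.3667
  s[A,B] = ((-0.8333)·(1.5) + (0.1667)·(2.5) + (2.1667)·(0.5) + (-0.8333)·(-0.5) + (-0.8333)·(0.5) + (0.1667)·(-4.5)) / 5 = -0.5/5 = -0.1
  s[B,B] = ((1.5)·(1.5) + (2.5)·(2.5) + (0.5)·(0.5) + (-0.5)·(-0.5) + (0.5)·(0.5) + (-4.5)·(-4.5)) / 5 = 29.5/5 = 5.9
  Sample standard deviations s_i = √(s[i,i]):
  s(A) = √(1.3667) = 1.169
  s(B) = √(5.9) = 2.429

Step 3 — r_{ij} = s_{ij} / (s_i · s_j):
  r[A,A] = 1 (diagonal).
  r[A,B] = -0.1 / (1.169 · 2.429) = -0.1 / 2.8396 = -0.0352
  r[B,B] = 1 (diagonal).

R is symmetric with unit diagonal. Assembling:

R = [[1, -0.0352],
 [-0.0352, 1]]
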